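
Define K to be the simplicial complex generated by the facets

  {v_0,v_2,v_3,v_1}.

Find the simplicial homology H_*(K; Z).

H_0 ≅ Z,  H_1 = 0,  H_2 = 0,  H_3 = 0.

Fix the vertex order v_0 < v_1 < v_2 < v_3 and write every simplex with vertices in increasing order. Then dim K = 3 and the simplices of K are:

  0-simplices (4): [v_0], [v_1], [v_2], [v_3]
  1-simplices (6): [v_0,v_1], [v_0,v_2], [v_0,v_3], [v_1,v_2], [v_1,v_3], [v_2,v_3]
  2-simplices (4): [v_0,v_1,v_2], [v_0,v_1,v_3], [v_0,v_2,v_3], [v_1,v_2,v_3]
  3-simplices (1): [v_0,v_1,v_2,v_3]

so the chain groups are C_0 ≅ Z^4, C_1 ≅ Z^6, C_2 ≅ Z^4, C_3 ≅ Z^1.

∂_1: C_1 → C_0 sends each edge [p,q] (with p < q) to q − p.
The 4×6 boundary matrix has rank 3 and Smith normal form diag(1,1,1).

The boundary map ∂_2: C_2 → C_1 maps a triangle to the signed sum of its edges. For instance
  ∂[v_0,v_2,v_3] = [v_2,v_3] − [v_0,v_3] + [v_0,v_2],
  ∂[v_0,v_1,v_3] = [v_1,v_3] − [v_0,v_3] + [v_0,v_1].
This gives a 6×4 integer matrix of rank 3; reducing to Smith normal form yields diagonal entries (1,1,1).

∂_3: C_3 → C_2 sends each 3-simplex σ to the alternating sum Σ_i (−1)^i (σ with its i-th vertex removed). For instance
  ∂[v_0,v_1,v_2,v_3] = [v_1,v_2,v_3] − [v_0,v_2,v_3] + [v_0,v_1,v_3] − [v_0,v_1,v_2].
This gives a 4×1 integer matrix of rank 1; reducing to Smith normal form yields diagonal entries (1).

Reading off H_k = ker ∂_k / im ∂_{k+1}:

  H_0: rank C_0 − rank ∂_1 = 4 − 3 = 1, and the invariant factors of ∂_1 are all 1, so H_0 ≅ Z.
  H_1: rank ker ∂_1 − rank ∂_2 = (6 − 3) − 3 = 0, and the invariant factors of ∂_2 are all 1, so H_1 ≅ 0.
  H_2: rank ker ∂_2 − rank ∂_3 = (4 − 3) − 1 = 0, and the invariant factors of ∂_3 are all 1, so H_2 ≅ 0.
  H_3: rank ker ∂_3 − rank ∂_4 = (1 − 1) − 0 = 0, and there is no ∂_4, so H_3 ≅ 0.

As a check, the Euler characteristic is 4 − 6 + 4 − 1 = 1, which agrees with 1 − 0 + 0 − 0 = 1.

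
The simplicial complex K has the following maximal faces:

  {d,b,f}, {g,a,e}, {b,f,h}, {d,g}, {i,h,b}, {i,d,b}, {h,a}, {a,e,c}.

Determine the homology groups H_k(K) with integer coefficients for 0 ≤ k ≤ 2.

H_0 = Z,  H_1 = Z,  H_2 = 0.

Fix the vertex order a < b < c < d < e < f < g < h < i and write every simplex with vertices in increasing order. Then dim K = 2 and the simplices of K are:

  0-simplices (9): a, b, c, d, e, f, g, h, i
  1-simplices (15): ac, ae, ag, ah, bd, bf, bh, bi, ce, df, dg, di, eg, fh, hi
  2-simplices (6): ace, aeg, bdf, bdi, bfh, bhi

so the chain groups are C_0 ≅ Z^9, C_1 ≅ Z^15, C_2 ≅ Z^6.

Boundary ∂_1: C_1 → C_0 sends each edge [p,q] (with p < q) to q − p.
The 9×15 boundary matrix has rank 8 and Smith normal form diag(1,1,1,1,1,1,1,1).

The boundary map ∂_2: C_2 → C_1 sends each 2-simplex [p,q,r] to [q,r] − [p,r] + [p,q]. For instance
  ∂bhi = hi − bi + bh,
  ∂bdf = df − bf + bd.
This gives a 15×6 integer matrix of rank 6; reducing to Smith normal form yields diagonal entries (1,1,1,1,1,1).

Computing H_k = (kernel of ∂_k) / (image of ∂_{k+1}):

  H_0: rank C_0 − rank ∂_1 = 9 − 8 = 1, and the invariant factors of ∂_1 are all 1, so H_0 ≅ Z.
  H_1: rank ker ∂_1 − rank ∂_2 = (15 − 8) − 6 = 1, and the invariant factors of ∂_2 are all 1, so H_1 ≅ Z.
  H_2: rank ker ∂_2 − rank ∂_3 = (6 − 6) − 0 = 0, and there is no ∂_3, so H_2 ≅ 0.

As a check, the Euler characteristic is 9 − 15 + 6 = 0, which agrees with 1 − 1 + 0 = 0.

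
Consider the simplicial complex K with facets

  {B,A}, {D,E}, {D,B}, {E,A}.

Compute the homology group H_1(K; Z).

We work with the vertex ordering A < B < D < E. The simplices of K, each written with vertices in increasing order, are:

  0-simplices (4): A, B, D, E
  1-simplices (4): AB, AE, BD, DE

giving chain groups C_0 ≅ Z^4, C_1 ≅ Z^4.

The boundary map ∂_1: C_1 → C_0 sends each edge [p,q] (with p < q) to q − p. For instance
  ∂AE = E − A.
This gives a 4×4 integer matrix of rank 3; reducing to Smith normal form yields diagonal entries (1,1,1).

Computing H_k = (kernel of ∂_k) / (image of ∂_{k+1}):

  H_1: rank ker ∂_1 − rank ∂_2 = (4 − 3) − 0 = 1, and there is no ∂_2, so H_1 ≅ Z.

H_1 ≅ Z.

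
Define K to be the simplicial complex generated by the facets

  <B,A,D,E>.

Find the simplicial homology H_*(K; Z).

We work with the vertex ordering A < B < D < E. The simplices of K, each written with vertices in increasing order, are:

  0-simplices (4): A, B, D, E
  1-simplices (6): AB, AD, AE, BD, BE, DE
  2-simplices (4): ABD, ABE, ADE, BDE
  3-simplices (1): ABDE

so the chain groups are C_0 ≅ Z^4, C_1 ≅ Z^6, C_2 ≅ Z^4, C_3 ≅ Z^1.

Boundary ∂_1: C_1 → C_0 sends each edge [p,q] (with p < q) to q − p. For instance
  ∂BD = D − B.
The 4×6 boundary matrix has rank 3 and Smith normal form diag(1,1,1).

The boundary map ∂_2: C_2 → C_1 acts by ∂[p,q,r] = [q,r] − [p,r] + [p,q]. For instance
  ∂ADE = DE − AE + AD,
  ∂ABD = BD − AD + AB.
This gives a 6×4 integer matrix of rank 3; reducing to Smith normal form yields diagonal entries (1,1,1).

The boundary map ∂_3: C_3 → C_2 sends each 3-simplex σ to the alternating sum Σ_i (−1)^i (σ with its i-th vertex removed). For instance
  ∂ABDE = BDE − ADE + ABE − ABD.
This gives a 4×1 integer matrix of rank 1; reducing to Smith normal form yields diagonal entries (1).

Now H_k = ker ∂_k / im ∂_{k+1}, so:

  H_0: rank C_0 − rank ∂_1 = 4 − 3 = 1, and the invariant factors of ∂_1 are all 1, so H_0 = Z.
  H_1: rank ker ∂_1 − rank ∂_2 = (6 − 3) − 3 = 0, and the invariant factors of ∂_2 are all 1, so H_1 = 0.
  H_2: rank ker ∂_2 − rank ∂_3 = (4 − 3) − 1 = 0, and the invariant factors of ∂_3 are all 1, so H_2 = 0.
  H_3: rank ker ∂_3 − rank ∂_4 = (1 − 1) − 0 = 0, and there is no ∂_4, so H_3 = 0.

(K is a triangulation of the 3-simplex.)

H_0 = Z,  H_1 = 0,  H_2 = 0,  H_3 = 0.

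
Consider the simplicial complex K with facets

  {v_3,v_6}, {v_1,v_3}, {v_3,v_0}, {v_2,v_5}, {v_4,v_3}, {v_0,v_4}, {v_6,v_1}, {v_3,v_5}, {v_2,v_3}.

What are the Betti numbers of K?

b_0 = 1, b_1 = 3.

Fix the vertex order v_0 < v_1 < v_2 < v_3 < v_4 < v_5 < v_6 and write every simplex with vertices in increasing order. Then dim K = 1 and the simplices of K are:

  0-simplices (7): [v_0], [v_1], [v_2], [v_3], [v_4], [v_5], [v_6]
  1-simplices (9): [v_0,v_3], [v_0,v_4], [v_1,v_3], [v_1,v_6], [v_2,v_3], [v_2,v_5], [v_3,v_4], [v_3,v_5], [v_3,v_6]

so the chain groups are C_0 ≅ Z^7, C_1 ≅ Z^9.

The boundary map ∂_1: C_1 → C_0 is given by ∂[p,q] = [q] − [p]. For instance
  ∂[v_3,v_5] = [v_5] − [v_3].
This gives a 7×9 integer matrix of rank 6; reducing to Smith normal form yields diagonal entries (1,1,1,1,1,1).

Now H_k = ker ∂_k / im ∂_{k+1}, so:

  H_0: rank C_0 − rank ∂_1 = 7 − 6 = 1, and the invariant factors of ∂_1 are all 1, so H_0 = Z.
  H_1: rank ker ∂_1 − rank ∂_2 = (9 − 6) − 0 = 3, and there is no ∂_2, so H_1 = Z^3.

Hence the Betti numbers are b_0 = 1, b_1 = 3.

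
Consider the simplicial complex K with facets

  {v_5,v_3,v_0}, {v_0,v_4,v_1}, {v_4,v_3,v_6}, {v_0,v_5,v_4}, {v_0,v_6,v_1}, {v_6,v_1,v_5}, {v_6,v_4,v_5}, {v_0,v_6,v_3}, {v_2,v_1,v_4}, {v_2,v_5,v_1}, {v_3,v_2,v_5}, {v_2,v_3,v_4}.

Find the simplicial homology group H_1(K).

K has 7 vertices, 18 edges, 12 triangles.
rank ∂_1 = 6, rank ∂_2 = 12 ⇒ b_1 = 18 − 6 − 12 = 0; ∂_2 has invariant factor(s) [2] giving torsion. So H_1 ≅ Z/2.

H_1 ≅ Z/2.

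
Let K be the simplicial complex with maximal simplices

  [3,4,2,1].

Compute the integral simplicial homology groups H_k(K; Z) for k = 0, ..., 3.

H_0 ≅ Z,  H_1 = 0,  H_2 = 0,  H_3 = 0.

Take the total order 1 < 2 < 3 < 4 on the vertex set. Then K (dimension 3) consists of the simplices:

  0-simplices (4): [1], [2], [3], [4]
  1-simplices (6): [1,2], [1,3], [1,4], [2,3], [2,4], [3,4]
  2-simplices (4): [1,2,3], [1,2,4], [1,3,4], [2,3,4]
  3-simplices (1): [1,2,3,4]

Hence C_0 ≅ Z^4, C_1 ≅ Z^6, C_2 ≅ Z^4, C_3 ≅ Z^1.

The boundary map ∂_1: C_1 → C_0 is given by ∂[p,q] = [q] − [p]. For instance
  ∂[1,4] = [4] − [1].
This gives a 4×6 integer matrix of rank 3; reducing to Smith normal form yields diagonal entries (1,1,1).

Boundary ∂_2: C_2 → C_1 sends each 2-simplex [p,q,r] to [q,r] − [p,r] + [p,q]. For instance
  ∂[1,2,4] = [2,4] − [1,4] + [1,2],
  ∂[1,3,4] = [3,4] − [1,4] + [1,3].
As a 6×4 matrix over Z this has rank 3, with invariant factors (1,1,1).

Boundary ∂_3: C_3 → C_2 sends each 3-simplex σ to the alternating sum Σ_i (−1)^i (σ with its i-th vertex removed). For instance
  ∂[1,2,3,4] = [2,3,4] − [1,3,4] + [1,2,4] − [1,2,3].
The 4×1 boundary matrix has rank 1 and Smith normal form diag(1).

Reading off H_k = ker ∂_k / im ∂_{k+1}:

  H_0: rank C_0 − rank ∂_1 = 4 − 3 = 1, and the invariant factors of ∂_1 are all 1, so H_0 = Z.
  H_1: rank ker ∂_1 − rank ∂_2 = (6 − 3) − 3 = 0, and the invariant factors of ∂_2 are all 1, so H_1 = 0.
  H_2: rank ker ∂_2 − rank ∂_3 = (4 − 3) − 1 = 0, and the invariant factors of ∂_3 are all 1, so H_2 = 0.
  H_3: rank ker ∂_3 − rank ∂_4 = (1 − 1) − 0 = 0, and there is no ∂_4, so H_3 = 0.

As a check, the Euler characteristic is 4 − 6 + 4 − 1 = 1, which agrees with 1 − 0 + 0 − 0 = 1.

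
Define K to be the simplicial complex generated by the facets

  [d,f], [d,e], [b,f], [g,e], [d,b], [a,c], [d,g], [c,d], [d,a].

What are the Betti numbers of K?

Take the total order a < b < c < d < e < f < g on the vertex set. Then K (dimension 1) consists of the simplices:

  0-simplices (7): a, b, c, d, e, f, g
  1-simplices (9): ac, ad, bd, bf, cd, de, df, dg, eg

so the chain groups are C_0 ≅ Z^7, C_1 ≅ Z^9.

∂_1: C_1 → C_0 is given by ∂[p,q] = [q] − [p]. For instance
  ∂df = f − d.
This gives a 7×9 integer matrix of rank 6; reducing to Smith normal form yields diagonal entries (1,1,1,1,1,1).

Computing H_k = (kernel of ∂_k) / (image of ∂_{k+1}):

  H_0: rank C_0 − rank ∂_1 = 7 − 6 = 1, and the invariant factors of ∂_1 are all 1, so H_0 = Z.
  H_1: rank ker ∂_1 − rank ∂_2 = (9 − 6) − 0 = 3, and there is no ∂_2, so H_1 = Z^3.

Hence the Betti numbers are b_0 = 1, b_1 = 3.

b_0 = 1, b_1 = 3.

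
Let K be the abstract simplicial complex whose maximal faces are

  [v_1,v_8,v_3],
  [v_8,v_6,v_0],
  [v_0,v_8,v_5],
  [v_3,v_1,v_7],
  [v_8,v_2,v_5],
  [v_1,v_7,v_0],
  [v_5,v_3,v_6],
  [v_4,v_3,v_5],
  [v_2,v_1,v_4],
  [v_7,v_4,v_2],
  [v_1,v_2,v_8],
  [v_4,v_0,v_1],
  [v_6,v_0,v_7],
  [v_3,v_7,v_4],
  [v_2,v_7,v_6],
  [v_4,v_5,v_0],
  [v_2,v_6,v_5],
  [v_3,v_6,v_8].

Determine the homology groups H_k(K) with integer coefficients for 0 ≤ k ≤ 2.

H_0 ≅ Z,  H_1 ≅ Z ⊕ Z/2Z,  H_2 = 0.

We work with the vertex ordering v_0 < v_1 < v_2 < v_3 < v_4 < v_5 < v_6 < v_7 < v_8. The simplices of K, each written with vertices in increasing order, are:

  0-simplices (9): [v_0], [v_1], [v_2], [v_3], [v_4], [v_5], [v_6], [v_7], [v_8]
  1-simplices (27): (27 of them)
  2-simplices (18): (18 of them)

giving chain groups C_0 ≅ Z^9, C_1 ≅ Z^27, C_2 ≅ Z^18.

∂_1: C_1 → C_0 is given by ∂[p,q] = [q] − [p].
As a 9×27 matrix over Z this has rank 8, with invariant factors (1,1,1,1,1,1,1,1).

∂_2: C_2 → C_1 sends each 2-simplex [p,q,r] to [q,r] − [p,r] + [p,q]. For instance
  ∂[v_0,v_6,v_8] = [v_6,v_8] − [v_0,v_8] + [v_0,v_6],
  ∂[v_1,v_2,v_8] = [v_2,v_8] − [v_1,v_8] + [v_1,v_2].
This gives a 27×18 integer matrix of rank 18; reducing to Smith normal form yields diagonal entries (1,1,1,1,1,1,1,1,1,1,1,1,1,1,1,1,1,2).

Now H_k = ker ∂_k / im ∂_{k+1}, so:

  H_0: rank C_0 − rank ∂_1 = 9 − 8 = 1, and the invariant factors of ∂_1 are all 1, so H_0 ≅ Z.
  H_1: rank ker ∂_1 − rank ∂_2 = (27 − 8) − 18 = 1, and ∂_2 has invariant factor 2 > 1, so H_1 ≅ Z ⊕ Z/2Z.
  H_2: rank ker ∂_2 − rank ∂_3 = (18 − 18) − 0 = 0, and there is no ∂_3, so H_2 ≅ 0.

As a check, the Euler characteristic is 9 − 27 + 18 = 0, which agrees with 1 − 1 + 0 = 0.
(K is a triangulation of the Klein bottle.)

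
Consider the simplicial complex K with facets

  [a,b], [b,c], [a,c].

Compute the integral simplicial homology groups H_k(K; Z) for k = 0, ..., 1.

Take the total order a < b < c on the vertex set. Then K (dimension 1) consists of the simplices:

  0-simplices (3): a, b, c
  1-simplices (3): ab, ac, bc

giving chain groups C_0 ≅ Z^3, C_1 ≅ Z^3.

The boundary map ∂_1: C_1 → C_0 sends each edge [p,q] (with p < q) to q − p. For instance
  ∂ab = b − a.
As a 3×3 matrix over Z this has rank 2, with invariant factors (1,1).

From H_k ≅ ker(∂_k) / im(∂_{k+1}) we obtain:

  H_0: rank C_0 − rank ∂_1 = 3 − 2 = 1, and the invariant factors of ∂_1 are all 1, so H_0 = Z.
  H_1: rank ker ∂_1 − rank ∂_2 = (3 − 2) − 0 = 1, and there is no ∂_2, so H_1 = Z.

(K is a triangulation of the circle S^1.)

H_0 = Z,  H_1 = Z.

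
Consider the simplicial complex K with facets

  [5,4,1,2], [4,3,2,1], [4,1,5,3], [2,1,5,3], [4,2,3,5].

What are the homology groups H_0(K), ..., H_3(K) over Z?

Fix the vertex order 1 < 2 < 3 < 4 < 5 and write every simplex with vertices in increasing order. Then dim K = 3 and the simplices of K are:

  0-simplices (5): [1], [2], [3], [4], [5]
  1-simplices (10): [1,2], [1,3], [1,4], [1,5], [2,3], [2,4], [2,5], [3,4], [3,5], [4,5]
  2-simplices (10): [1,2,3], [1,2,4], [1,2,5], [1,3,4], [1,3,5], [1,4,5], [2,3,4], [2,3,5], [2,4,5], [3,4,5]
  3-simplices (5): [1,2,3,4], [1,2,3,5], [1,2,4,5], [1,3,4,5], [2,3,4,5]

so the chain groups are C_0 ≅ Z^5, C_1 ≅ Z^10, C_2 ≅ Z^10, C_3 ≅ Z^5.

The boundary map ∂_1: C_1 → C_0 sends each edge [p,q] (with p < q) to q − p.
The resulting 5×10 matrix has rank 4, and its Smith normal form has invariant factors (1,1,1,1).

The boundary map ∂_2: C_2 → C_1 maps a triangle to the signed sum of its edges. For instance
  ∂[3,4,5] = [4,5] − [3,5] + [3,4],
  ∂[2,3,5] = [3,5] − [2,5] + [2,3].
The 10×10 boundary matrix has rank 6 and Smith normal form diag(1,1,1,1,1,1).

The boundary map ∂_3: C_3 → C_2 sends each 3-simplex σ to the alternating sum Σ_i (−1)^i (σ with its i-th vertex removed). For instance
  ∂[1,2,3,4] = [2,3,4] − [1,3,4] + [1,2,4] − [1,2,3],
  ∂[1,2,3,5] = [2,3,5] − [1,3,5] + [1,2,5] − [1,2,3].
The 10×5 boundary matrix has rank 4 and Smith normal form diag(1,1,1,1).

Computing H_k = (kernel of ∂_k) / (image of ∂_{k+1}):

  H_0: rank C_0 − rank ∂_1 = 5 − 4 = 1, and the invariant factors of ∂_1 are all 1, so H_0 ≅ Z.
  H_1: rank ker ∂_1 − rank ∂_2 = (10 − 4) − 6 = 0, and the invariant factors of ∂_2 are all 1, so H_1 ≅ 0.
  H_2: rank ker ∂_2 − rank ∂_3 = (10 − 6) − 4 = 0, and the invariant factors of ∂_3 are all 1, so H_2 ≅ 0.
  H_3: rank ker ∂_3 − rank ∂_4 = (5 − 4) − 0 = 1, and there is no ∂_4, so H_3 ≅ Z.

As a check, the Euler characteristic is 5 − 10 + 10 − 5 = 0, which agrees with 1 − 0 + 0 − 1 = 0.
(K is a triangulation of the 3-sphere S^3.)

H_0 ≅ Z,  H_1 = 0,  H_2 = 0,  H_3 ≅ Z.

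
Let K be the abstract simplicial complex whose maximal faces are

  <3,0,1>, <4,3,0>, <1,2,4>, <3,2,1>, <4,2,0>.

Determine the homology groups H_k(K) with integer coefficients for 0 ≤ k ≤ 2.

We work with the vertex ordering 0 < 1 < 2 < 3 < 4. The simplices of K, each written with vertices in increasing order, are:

  0-simplices (5): [0], [1], [2], [3], [4]
  1-simplices (10): [0,1], [0,2], [0,3], [0,4], [1,2], [1,3], [1,4], [2,3], [2,4], [3,4]
  2-simplices (5): [0,1,3], [0,2,4], [0,3,4], [1,2,3], [1,2,4]

Hence C_0 ≅ Z^5, C_1 ≅ Z^10, C_2 ≅ Z^5.

The boundary map ∂_1: C_1 → C_0 sends each edge [p,q] (with p < q) to q − p. For instance
  ∂[0,2] = [2] − [0].
The 5×10 boundary matrix has rank 4 and Smith normal form diag(1,1,1,1).

Boundary ∂_2: C_2 → C_1 acts by ∂[p,q,r] = [q,r] − [p,r] + [p,q]. For instance
  ∂[1,2,3] = [2,3] − [1,3] + [1,2],
  ∂[0,1,3] = [1,3] − [0,3] + [0,1].
The resulting 10×5 matrix has rank 5, and its Smith normal form has invariant factors (1,1,1,1,1).

From H_k ≅ ker(∂_k) / im(∂_{k+1}) we obtain:

  H_0: rank C_0 − rank ∂_1 = 5 − 4 = 1, and the invariant factors of ∂_1 are all 1, so H_0 ≅ Z.
  H_1: rank ker ∂_1 − rank ∂_2 = (10 − 4) − 5 = 1, and the invariant factors of ∂_2 are all 1, so H_1 ≅ Z.
  H_2: rank ker ∂_2 − rank ∂_3 = (5 − 5) − 0 = 0, and there is no ∂_3, so H_2 ≅ 0.

H_0 = Z,  H_1 = Z,  H_2 = 0.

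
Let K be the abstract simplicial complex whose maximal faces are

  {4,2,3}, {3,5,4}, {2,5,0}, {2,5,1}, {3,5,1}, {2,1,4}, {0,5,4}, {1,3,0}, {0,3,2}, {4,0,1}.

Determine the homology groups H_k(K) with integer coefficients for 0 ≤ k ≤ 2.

H_0 ≅ Z,  H_1 ≅ Z_2,  H_2 = 0.

We work with the vertex ordering 0 < 1 < 2 < 3 < 4 < 5. The simplices of K, each written with vertices in increasing order, are:

  0-simplices (6): [0], [1], [2], [3], [4], [5]
  1-simplices (15): [0,1], [0,2], [0,3], [0,4], [0,5], [1,2], [1,3], [1,4], [1,5], [2,3], [2,4], [2,5], [3,4], [3,5], [4,5]
  2-simplices (10): [0,1,3], [0,1,4], [0,2,3], [0,2,5], [0,4,5], [1,2,4], [1,2,5], [1,3,5], [2,3,4], [3,4,5]

giving chain groups C_0 ≅ Z^6, C_1 ≅ Z^15, C_2 ≅ Z^10.

Boundary ∂_1: C_1 → C_0 is given by ∂[p,q] = [q] − [p]. For instance
  ∂[1,2] = [2] − [1].
The 6×15 boundary matrix has rank 5 and Smith normal form diag(1,1,1,1,1).

Boundary ∂_2: C_2 → C_1 acts by ∂[p,q,r] = [q,r] − [p,r] + [p,q]. For instance
  ∂[0,2,5] = [2,5] − [0,5] + [0,2],
  ∂[1,2,5] = [2,5] − [1,5] + [1,2].
The 15×10 boundary matrix has rank 10 and Smith normal form diag(1,1,1,1,1,1,1,1,1,2).

Reading off H_k = ker ∂_k / im ∂_{k+1}:

  H_0: rank C_0 − rank ∂_1 = 6 − 5 = 1, and the invariant factors of ∂_1 are all 1, so H_0 = Z.
  H_1: rank ker ∂_1 − rank ∂_2 = (15 − 5) − 10 = 0, and ∂_2 has invariant factor 2 > 1, so H_1 = Z_2.
  H_2: rank ker ∂_2 − rank ∂_3 = (10 − 10) − 0 = 0, and there is no ∂_3, so H_2 = 0.

As a check, the Euler characteristic is 6 − 15 + 10 = 1, which agrees with 1 − 0 + 0 = 1.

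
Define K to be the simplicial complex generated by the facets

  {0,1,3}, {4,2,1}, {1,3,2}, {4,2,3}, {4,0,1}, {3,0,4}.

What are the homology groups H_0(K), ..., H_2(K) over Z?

We work with the vertex ordering 0 < 1 < 2 < 3 < 4. The simplices of K, each written with vertices in increasing order, are:

  0-simplices (5): [0], [1], [2], [3], [4]
  1-simplices (9): [0,1], [0,3], [0,4], [1,2], [1,3], [1,4], [2,3], [2,4], [3,4]
  2-simplices (6): [0,1,3], [0,1,4], [0,3,4], [1,2,3], [1,2,4], [2,3,4]

Hence C_0 ≅ Z^5, C_1 ≅ Z^9, C_2 ≅ Z^6.

The boundary map ∂_1: C_1 → C_0 sends each edge [p,q] (with p < q) to q − p.
As a 5×9 matrix over Z this has rank 4, with invariant factors (1,1,1,1).

Boundary ∂_2: C_2 → C_1 acts by ∂[p,q,r] = [q,r] − [p,r] + [p,q]. For instance
  ∂[0,3,4] = [3,4] − [0,4] + [0,3],
  ∂[2,3,4] = [3,4] − [2,4] + [2,3].
This gives a 9×6 integer matrix of rank 5; reducing to Smith normal form yields diagonal entries (1,1,1,1,1).

Reading off H_k = ker ∂_k / im ∂_{k+1}:

  H_0: rank C_0 − rank ∂_1 = 5 − 4 = 1, and the invariant factors of ∂_1 are all 1, so H_0 = Z.
  H_1: rank ker ∂_1 − rank ∂_2 = (9 − 4) − 5 = 0, and the invariant factors of ∂_2 are all 1, so H_1 = 0.
  H_2: rank ker ∂_2 − rank ∂_3 = (6 − 5) − 0 = 1, and there is no ∂_3, so H_2 = Z.

As a check, the Euler characteristic is 5 − 9 + 6 = 2, which agrees with 1 − 0 + 1 = 2.
(K is a triangulation of the 2-sphere S^2.)

H_0 ≅ Z,  H_1 = 0,  H_2 ≅ Z.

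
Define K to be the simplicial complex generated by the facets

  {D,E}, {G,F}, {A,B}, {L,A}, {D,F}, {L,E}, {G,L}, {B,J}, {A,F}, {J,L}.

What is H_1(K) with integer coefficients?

Take the total order A < B < D < E < F < G < J < L on the vertex set. Then K (dimension 1) consists of the simplices:

  0-simplices (8): A, B, D, E, F, G, J, L
  1-simplices (10): AB, AF, AL, BJ, DE, DF, EL, FG, GL, JL

Hence C_0 ≅ Z^8, C_1 ≅ Z^10.

∂_1: C_1 → C_0 maps an edge to its endpoints' difference, ∂[p,q] = q − p. For instance
  ∂EL = L − E.
The resulting 8×10 matrix has rank 7, and its Smith normal form has invariant factors (1,1,1,1,1,1,1).

Reading off H_k = ker ∂_k / im ∂_{k+1}:

  H_1: rank ker ∂_1 − rank ∂_2 = (10 − 7) − 0 = 3, and there is no ∂_2, so H_1 = Z^3.

H_1 ≅ Z^3.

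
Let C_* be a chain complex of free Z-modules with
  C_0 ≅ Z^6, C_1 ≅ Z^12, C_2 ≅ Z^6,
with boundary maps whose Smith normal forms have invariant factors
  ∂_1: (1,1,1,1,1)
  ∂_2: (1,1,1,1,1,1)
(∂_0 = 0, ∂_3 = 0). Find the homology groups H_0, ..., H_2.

H_0: b_0 = 6 − 0 − 5 = 1; torsion from ∂_1 factors > 1: none. So H_0 = Z.
H_1: b_1 = 12 − 5 − 6 = 1; torsion from ∂_2 factors > 1: none. So H_1 = Z.
H_2: b_2 = 6 − 6 − 0 = 0; torsion from ∂_3 factors > 1: none. So H_2 = 0.

H_0 = Z,  H_1 = Z,  H_2 = 0.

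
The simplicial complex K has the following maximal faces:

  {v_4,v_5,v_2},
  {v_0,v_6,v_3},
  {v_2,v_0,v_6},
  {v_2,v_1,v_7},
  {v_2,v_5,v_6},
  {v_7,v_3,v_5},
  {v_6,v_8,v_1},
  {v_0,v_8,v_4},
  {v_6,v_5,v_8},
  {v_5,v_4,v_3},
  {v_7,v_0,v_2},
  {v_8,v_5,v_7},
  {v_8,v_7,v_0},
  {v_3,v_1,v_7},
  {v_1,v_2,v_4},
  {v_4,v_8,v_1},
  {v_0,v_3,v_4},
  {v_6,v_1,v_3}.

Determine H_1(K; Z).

H_1 = Z^2.

K has 9 vertices, 27 edges, 18 triangles.
rank ∂_1 = 8, rank ∂_2 = 17 ⇒ b_1 = 27 − 8 − 17 = 2; all invariant factors of ∂_2 are 1 so no torsion. So H_1 = Z^2.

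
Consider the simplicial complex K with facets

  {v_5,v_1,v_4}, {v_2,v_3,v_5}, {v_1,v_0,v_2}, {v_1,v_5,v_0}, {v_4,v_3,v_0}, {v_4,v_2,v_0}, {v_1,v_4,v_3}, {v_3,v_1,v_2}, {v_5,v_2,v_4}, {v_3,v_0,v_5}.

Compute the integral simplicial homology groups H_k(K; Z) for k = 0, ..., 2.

H_0 = Z,  H_1 = Z/2Z,  H_2 = 0.

Take the total order v_0 < v_1 < v_2 < v_3 < v_4 < v_5 on the vertex set. Then K (dimension 2) consists of the simplices:

  0-simplices (6): [v_0], [v_1], [v_2], [v_3], [v_4], [v_5]
  1-simplices (15): (15 of them)
  2-simplices (10): [v_0,v_1,v_2], [v_0,v_1,v_5], [v_0,v_2,v_4], [v_0,v_3,v_4], [v_0,v_3,v_5], [v_1,v_2,v_3], [v_1,v_3,v_4], [v_1,v_4,v_5], [v_2,v_3,v_5], [v_2,v_4,v_5]

giving chain groups C_0 ≅ Z^6, C_1 ≅ Z^15, C_2 ≅ Z^10.

∂_1: C_1 → C_0 sends each edge [p,q] (with p < q) to q − p.
The resulting 6×15 matrix has rank 5, and its Smith normal form has invariant factors (1,1,1,1,1).

The boundary map ∂_2: C_2 → C_1 acts by ∂[p,q,r] = [q,r] − [p,r] + [p,q]. For instance
  ∂[v_2,v_4,v_5] = [v_4,v_5] − [v_2,v_5] + [v_2,v_4],
  ∂[v_0,v_2,v_4] = [v_2,v_4] − [v_0,v_4] + [v_0,v_2].
As a 15×10 matrix over Z this has rank 10, with invariant factors (1,1,1,1,1,1,1,1,1,2).

Now H_k = ker ∂_k / im ∂_{k+1}, so:

  H_0: rank C_0 − rank ∂_1 = 6 − 5 = 1, and the invariant factors of ∂_1 are all 1, so H_0 ≅ Z.
  H_1: rank ker ∂_1 − rank ∂_2 = (15 − 5) − 10 = 0, and ∂_2 has invariant factor 2 > 1, so H_1 ≅ Z/2Z.
  H_2: rank ker ∂_2 − rank ∂_3 = (10 − 10) − 0 = 0, and there is no ∂_3, so H_2 ≅ 0.

As a check, the Euler characteristic is 6 − 15 + 10 = 1, which agrees with 1 − 0 + 0 = 1.
(K is a triangulation of the real projective plane RP^2.)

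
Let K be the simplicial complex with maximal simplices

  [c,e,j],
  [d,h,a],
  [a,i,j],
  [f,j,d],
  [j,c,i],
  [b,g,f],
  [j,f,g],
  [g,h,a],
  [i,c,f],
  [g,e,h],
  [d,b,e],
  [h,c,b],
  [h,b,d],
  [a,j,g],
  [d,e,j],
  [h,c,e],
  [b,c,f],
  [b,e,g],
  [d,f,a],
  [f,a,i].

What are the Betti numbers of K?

b_0 = 1, b_1 = 1, b_2 = 0.

K has 10 vertices, 30 edges, 20 triangles.
rank ∂_0 = 0, rank ∂_1 = 9 ⇒ b_0 = 10 − 0 − 9 = 1; all invariant factors of ∂_1 are 1 so no torsion. So H_0 = Z.
rank ∂_1 = 9, rank ∂_2 = 20 ⇒ b_1 = 30 − 9 − 20 = 1; ∂_2 has invariant factor(s) [2] giving torsion. So H_1 = Z × Z/2.
rank ∂_2 = 20, rank ∂_3 = 0 ⇒ b_2 = 20 − 20 − 0 = 0. So H_2 = 0.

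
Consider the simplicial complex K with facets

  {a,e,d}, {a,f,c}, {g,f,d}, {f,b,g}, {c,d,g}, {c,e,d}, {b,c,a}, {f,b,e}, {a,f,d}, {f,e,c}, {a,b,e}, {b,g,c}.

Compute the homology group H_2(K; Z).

Fix the vertex order a < b < c < d < e < f < g and write every simplex with vertices in increasing order. Then dim K = 2 and the simplices of K are:

  0-simplices (7): a, b, c, d, e, f, g
  1-simplices (18): ab, ac, ad, ae, af, bc, be, bf, bg, cd, ce, cf, cg, de, df, dg, ef, fg
  2-simplices (12): abc, abe, acf, ade, adf, bcg, bef, bfg, cde, cdg, cef, dfg

giving chain groups C_0 ≅ Z^7, C_1 ≅ Z^18, C_2 ≅ Z^12.

Boundary ∂_1: C_1 → C_0 is given by ∂[p,q] = [q] − [p]. For instance
  ∂bc = c − b.
As a 7×18 matrix over Z this has rank 6, with invariant factors (1,1,1,1,1,1).

Boundary ∂_2: C_2 → C_1 acts by ∂[p,q,r] = [q,r] − [p,r] + [p,q]. For instance
  ∂cdg = dg − cg + cd,
  ∂cde = de − ce + cd.
The 18×12 boundary matrix has rank 12 and Smith normal form diag(1,1,1,1,1,1,1,1,1,1,1,2).

From H_k ≅ ker(∂_k) / im(∂_{k+1}) we obtain:

  H_2: rank ker ∂_2 − rank ∂_3 = (12 − 12) − 0 = 0, and there is no ∂_3, so H_2 ≅ 0.

H_2 ≅ 0.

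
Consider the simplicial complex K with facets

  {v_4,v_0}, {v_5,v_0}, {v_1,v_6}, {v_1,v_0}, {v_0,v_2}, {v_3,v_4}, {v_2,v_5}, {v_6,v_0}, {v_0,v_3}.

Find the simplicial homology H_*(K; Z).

H_0 ≅ Z,  H_1 ≅ Z^3.

We work with the vertex ordering v_0 < v_1 < v_2 < v_3 < v_4 < v_5 < v_6. The simplices of K, each written with vertices in increasing order, are:

  0-simplices (7): [v_0], [v_1], [v_2], [v_3], [v_4], [v_5], [v_6]
  1-simplices (9): [v_0,v_1], [v_0,v_2], [v_0,v_3], [v_0,v_4], [v_0,v_5], [v_0,v_6], [v_1,v_6], [v_2,v_5], [v_3,v_4]

Hence C_0 ≅ Z^7, C_1 ≅ Z^9.

Boundary ∂_1: C_1 → C_0 maps an edge to its endpoints' difference, ∂[p,q] = q − p. For instance
  ∂[v_0,v_3] = [v_3] − [v_0].
The resulting 7×9 matrix has rank 6, and its Smith normal form has invariant factors (1,1,1,1,1,1).

Reading off H_k = ker ∂_k / im ∂_{k+1}:

  H_0: rank C_0 − rank ∂_1 = 7 − 6 = 1, and the invariant factors of ∂_1 are all 1, so H_0 = Z.
  H_1: rank ker ∂_1 − rank ∂_2 = (9 − 6) − 0 = 3, and there is no ∂_2, so H_1 = Z^3.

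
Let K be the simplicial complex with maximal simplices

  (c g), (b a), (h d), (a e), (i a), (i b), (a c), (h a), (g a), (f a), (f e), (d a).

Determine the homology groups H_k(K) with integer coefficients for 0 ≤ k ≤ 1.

Take the total order a < b < c < d < e < f < g < h < i on the vertex set. Then K (dimension 1) consists of the simplices:

  0-simplices (9): a, b, c, d, e, f, g, h, i
  1-simplices (12): ab, ac, ad, ae, af, ag, ah, ai, bi, cg, dh, ef

giving chain groups C_0 ≅ Z^9, C_1 ≅ Z^12.

The boundary map ∂_1: C_1 → C_0 is given by ∂[p,q] = [q] − [p].
As a 9×12 matrix over Z this has rank 8, with invariant factors (1,1,1,1,1,1,1,1).

Now H_k = ker ∂_k / im ∂_{k+1}, so:

  H_0: rank C_0 − rank ∂_1 = 9 − 8 = 1, and the invariant factors of ∂_1 are all 1, so H_0 ≅ Z.
  H_1: rank ker ∂_1 − rank ∂_2 = (12 − 8) − 0 = 4, and there is no ∂_2, so H_1 ≅ Z^4.

As a check, the Euler characteristic is 9 − 12 = -3, which agrees with 1 − 4 = -3.

H_0 ≅ Z,  H_1 ≅ Z^4.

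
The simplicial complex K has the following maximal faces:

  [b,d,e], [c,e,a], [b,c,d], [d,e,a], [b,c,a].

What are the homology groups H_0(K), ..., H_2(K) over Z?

Fix the vertex order a < b < c < d < e and write every simplex with vertices in increasing order. Then dim K = 2 and the simplices of K are:

  0-simplices (5): a, b, c, d, e
  1-simplices (10): ab, ac, ad, ae, bc, bd, be, cd, ce, de
  2-simplices (5): abc, ace, ade, bcd, bde

so the chain groups are C_0 ≅ Z^5, C_1 ≅ Z^10, C_2 ≅ Z^5.

Boundary ∂_1: C_1 → C_0 maps an edge to its endpoints' difference, ∂[p,q] = q − p. For instance
  ∂ae = e − a.
This gives a 5×10 integer matrix of rank 4; reducing to Smith normal form yields diagonal entries (1,1,1,1).

∂_2: C_2 → C_1 maps a triangle to the signed sum of its edges. For instance
  ∂ade = de − ae + ad,
  ∂ace = ce − ae + ac.
The 10×5 boundary matrix has rank 5 and Smith normal form diag(1,1,1,1,1).

Now H_k = ker ∂_k / im ∂_{k+1}, so:

  H_0: rank C_0 − rank ∂_1 = 5 − 4 = 1, and the invariant factors of ∂_1 are all 1, so H_0 = Z.
  H_1: rank ker ∂_1 − rank ∂_2 = (10 − 4) − 5 = 1, and the invariant factors of ∂_2 are all 1, so H_1 = Z.
  H_2: rank ker ∂_2 − rank ∂_3 = (5 − 5) − 0 = 0, and there is no ∂_3, so H_2 = 0.

(K is a triangulation of the Möbius band.)

H_0 ≅ Z,  H_1 ≅ Z,  H_2 = 0.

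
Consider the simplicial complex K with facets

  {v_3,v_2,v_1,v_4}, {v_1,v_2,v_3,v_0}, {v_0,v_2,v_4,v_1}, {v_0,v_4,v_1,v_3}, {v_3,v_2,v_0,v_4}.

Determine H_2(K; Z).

Order the vertices as v_0 < v_1 < v_2 < v_3 < v_4. Listing each simplex with vertices in this order, K has dimension 3 with simplices:

  0-simplices (5): [v_0], [v_1], [v_2], [v_3], [v_4]
  1-simplices (10): [v_0,v_1], [v_0,v_2], [v_0,v_3], [v_0,v_4], [v_1,v_2], [v_1,v_3], [v_1,v_4], [v_2,v_3], [v_2,v_4], [v_3,v_4]
  2-simplices (10): [v_0,v_1,v_2], [v_0,v_1,v_3], [v_0,v_1,v_4], [v_0,v_2,v_3], [v_0,v_2,v_4], [v_0,v_3,v_4], [v_1,v_2,v_3], [v_1,v_2,v_4], [v_1,v_3,v_4], [v_2,v_3,v_4]
  3-simplices (5): [v_0,v_1,v_2,v_3], [v_0,v_1,v_2,v_4], [v_0,v_1,v_3,v_4], [v_0,v_2,v_3,v_4], [v_1,v_2,v_3,v_4]

giving chain groups C_0 ≅ Z^5, C_1 ≅ Z^10, C_2 ≅ Z^10, C_3 ≅ Z^5.

The boundary map ∂_1: C_1 → C_0 maps an edge to its endpoints' difference, ∂[p,q] = q − p. For instance
  ∂[v_1,v_4] = [v_4] − [v_1].
The 5×10 boundary matrix has rank 4 and Smith normal form diag(1,1,1,1).

The boundary map ∂_2: C_2 → C_1 sends each 2-simplex [p,q,r] to [q,r] − [p,r] + [p,q]. For instance
  ∂[v_1,v_2,v_4] = [v_2,v_4] − [v_1,v_4] + [v_1,v_2],
  ∂[v_0,v_2,v_3] = [v_2,v_3] − [v_0,v_3] + [v_0,v_2].
This gives a 10×10 integer matrix of rank 6; reducing to Smith normal form yields diagonal entries (1,1,1,1,1,1).

The boundary map ∂_3: C_3 → C_2 sends each 3-simplex σ to the alternating sum Σ_i (−1)^i (σ with its i-th vertex removed). For instance
  ∂[v_0,v_1,v_3,v_4] = [v_1,v_3,v_4] − [v_0,v_3,v_4] + [v_0,v_1,v_4] − [v_0,v_1,v_3],
  ∂[v_0,v_2,v_3,v_4] = [v_2,v_3,v_4] − [v_0,v_3,v_4] + [v_0,v_2,v_4] − [v_0,v_2,v_3].
The resulting 10×5 matrix has rank 4, and its Smith normal form has invariant factors (1,1,1,1).

From H_k ≅ ker(∂_k) / im(∂_{k+1}) we obtain:

  H_2: rank ker ∂_2 − rank ∂_3 = (10 − 6) − 4 = 0, and the invariant factors of ∂_3 are all 1, so H_2 = 0.

(K is a triangulation of the 3-sphere S^3.)

H_2 ≅ 0.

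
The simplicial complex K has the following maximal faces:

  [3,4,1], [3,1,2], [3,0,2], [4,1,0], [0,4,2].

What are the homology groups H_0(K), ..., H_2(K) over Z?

Fix the vertex order 0 < 1 < 2 < 3 < 4 and write every simplex with vertices in increasing order. Then dim K = 2 and the simplices of K are:

  0-simplices (5): [0], [1], [2], [3], [4]
  1-simplices (10): [0,1], [0,2], [0,3], [0,4], [1,2], [1,3], [1,4], [2,3], [2,4], [3,4]
  2-simplices (5): [0,1,4], [0,2,3], [0,2,4], [1,2,3], [1,3,4]

Hence C_0 ≅ Z^5, C_1 ≅ Z^10, C_2 ≅ Z^5.

The boundary map ∂_1: C_1 → C_0 sends each edge [p,q] (with p < q) to q − p. For instance
  ∂[2,4] = [4] − [2].
As a 5×10 matrix over Z this has rank 4, with invariant factors (1,1,1,1).

∂_2: C_2 → C_1 acts by ∂[p,q,r] = [q,r] − [p,r] + [p,q]. For instance
  ∂[0,2,4] = [2,4] − [0,4] + [0,2],
  ∂[0,1,4] = [1,4] − [0,4] + [0,1].
This gives a 10×5 integer matrix of rank 5; reducing to Smith normal form yields diagonal entries (1,1,1,1,1).

Now H_k = ker ∂_k / im ∂_{k+1}, so:

  H_0: rank C_0 − rank ∂_1 = 5 − 4 = 1, and the invariant factors of ∂_1 are all 1, so H_0 = Z.
  H_1: rank ker ∂_1 − rank ∂_2 = (10 − 4) − 5 = 1, and the invariant factors of ∂_2 are all 1, so H_1 = Z.
  H_2: rank ker ∂_2 − rank ∂_3 = (5 − 5) − 0 = 0, and there is no ∂_3, so H_2 = 0.

As a check, the Euler characteristic is 5 − 10 + 5 = 0, which agrees with 1 − 1 + 0 = 0.

H_0 = Z,  H_1 = Z,  H_2 = 0.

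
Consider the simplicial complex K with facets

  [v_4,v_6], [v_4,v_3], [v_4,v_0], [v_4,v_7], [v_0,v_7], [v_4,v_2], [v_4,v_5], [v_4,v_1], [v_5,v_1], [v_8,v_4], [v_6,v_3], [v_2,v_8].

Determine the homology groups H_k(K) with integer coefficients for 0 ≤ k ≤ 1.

K has 9 vertices, 12 edges.
rank ∂_0 = 0, rank ∂_1 = 8 ⇒ b_0 = 9 − 0 − 8 = 1; all invariant factors of ∂_1 are 1 so no torsion. So H_0 = Z.
rank ∂_1 = 8, rank ∂_2 = 0 ⇒ b_1 = 12 − 8 − 0 = 4. So H_1 = Z^4.

H_0 = Z,  H_1 = Z^4.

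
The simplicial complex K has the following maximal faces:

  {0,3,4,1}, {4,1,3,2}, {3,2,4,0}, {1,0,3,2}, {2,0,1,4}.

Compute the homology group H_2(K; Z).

Fix the vertex order 0 < 1 < 2 < 3 < 4 and write every simplex with vertices in increasing order. Then dim K = 3 and the simplices of K are:

  0-simplices (5): [0], [1], [2], [3], [4]
  1-simplices (10): [0,1], [0,2], [0,3], [0,4], [1,2], [1,3], [1,4], [2,3], [2,4], [3,4]
  2-simplices (10): [0,1,2], [0,1,3], [0,1,4], [0,2,3], [0,2,4], [0,3,4], [1,2,3], [1,2,4], [1,3,4], [2,3,4]
  3-simplices (5): [0,1,2,3], [0,1,2,4], [0,1,3,4], [0,2,3,4], [1,2,3,4]

Hence C_0 ≅ Z^5, C_1 ≅ Z^10, C_2 ≅ Z^10, C_3 ≅ Z^5.

Boundary ∂_1: C_1 → C_0 maps an edge to its endpoints' difference, ∂[p,q] = q − p. For instance
  ∂[2,3] = [3] − [2].
As a 5×10 matrix over Z this has rank 4, with invariant factors (1,1,1,1).

Boundary ∂_2: C_2 → C_1 maps a triangle to the signed sum of its edges. For instance
  ∂[1,3,4] = [3,4] − [1,4] + [1,3],
  ∂[2,3,4] = [3,4] − [2,4] + [2,3].
This gives a 10×10 integer matrix of rank 6; reducing to Smith normal form yields diagonal entries (1,1,1,1,1,1).

The boundary map ∂_3: C_3 → C_2 sends each 3-simplex σ to the alternating sum Σ_i (−1)^i (σ with its i-th vertex removed). For instance
  ∂[0,1,3,4] = [1,3,4] − [0,3,4] + [0,1,4] − [0,1,3],
  ∂[0,1,2,4] = [1,2,4] − [0,2,4] + [0,1,4] − [0,1,2].
As a 10×5 matrix over Z this has rank 4, with invariant factors (1,1,1,1).

Reading off H_k = ker ∂_k / im ∂_{k+1}:

  H_2: rank ker ∂_2 − rank ∂_3 = (10 − 6) − 4 = 0, and the invariant factors of ∂_3 are all 1, so H_2 ≅ 0.

(K is a triangulation of the 3-sphere S^3.)

H_2 ≅ 0.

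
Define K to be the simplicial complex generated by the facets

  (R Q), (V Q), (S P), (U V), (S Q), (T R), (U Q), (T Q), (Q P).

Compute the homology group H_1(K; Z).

Take the total order P < Q < R < S < T < U < V on the vertex set. Then K (dimension 1) consists of the simplices:

  0-simplices (7): P, Q, R, S, T, U, V
  1-simplices (9): PQ, PS, QR, QS, QT, QU, QV, RT, UV

Hence C_0 ≅ Z^7, C_1 ≅ Z^9.

The boundary map ∂_1: C_1 → C_0 maps an edge to its endpoints' difference, ∂[p,q] = q − p.
As a 7×9 matrix over Z this has rank 6, with invariant factors (1,1,1,1,1,1).

Now H_k = ker ∂_k / im ∂_{k+1}, so:

  H_1: rank ker ∂_1 − rank ∂_2 = (9 − 6) − 0 = 3, and there is no ∂_2, so H_1 = Z^3.

H_1 ≅ Z^3.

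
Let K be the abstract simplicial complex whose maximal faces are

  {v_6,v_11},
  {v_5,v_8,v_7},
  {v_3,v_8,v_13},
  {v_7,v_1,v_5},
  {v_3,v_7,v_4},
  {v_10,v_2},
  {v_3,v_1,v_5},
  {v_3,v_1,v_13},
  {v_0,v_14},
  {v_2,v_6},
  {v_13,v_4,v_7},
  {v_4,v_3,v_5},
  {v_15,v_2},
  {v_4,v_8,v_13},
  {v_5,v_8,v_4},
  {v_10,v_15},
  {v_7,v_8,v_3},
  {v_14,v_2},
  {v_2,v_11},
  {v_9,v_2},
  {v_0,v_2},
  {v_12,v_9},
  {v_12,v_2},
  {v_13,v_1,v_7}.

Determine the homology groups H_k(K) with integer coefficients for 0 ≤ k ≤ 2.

Order the vertices as v_0 < v_1 < v_2 < v_3 < v_4 < v_5 < v_6 < v_7 < v_8 < v_9 < v_10 < v_11 < v_12 < v_13 < v_14 < v_15. Listing each simplex with vertices in this order, K has dimension 2 with simplices:

  0-simplices (16): [v_0], [v_1], [v_2], [v_3], [v_4], [v_5], [v_6], [v_7], [v_8], [v_9], [v_10], [v_11], [v_12], [v_13], [v_14], [v_15]
  1-simplices (30): (30 of them)
  2-simplices (12): (12 of them)

so the chain groups are C_0 ≅ Z^16, C_1 ≅ Z^30, C_2 ≅ Z^12.

The boundary map ∂_1: C_1 → C_0 maps an edge to its endpoints' difference, ∂[p,q] = q − p.
This gives a 16×30 integer matrix of rank 14; reducing to Smith normal form yields diagonal entries (1,1,1,1,1,1,1,1,1,1,1,1,1,1).

∂_2: C_2 → C_1 acts by ∂[p,q,r] = [q,r] − [p,r] + [p,q]. For instance
  ∂[v_4,v_8,v_13] = [v_8,v_13] − [v_4,v_13] + [v_4,v_8],
  ∂[v_5,v_7,v_8] = [v_7,v_8] − [v_5,v_8] + [v_5,v_7].
This gives a 30×12 integer matrix of rank 12; reducing to Smith normal form yields diagonal entries (1,1,1,1,1,1,1,1,1,1,1,2).

From H_k ≅ ker(∂_k) / im(∂_{k+1}) we obtain:

  H_0: rank C_0 − rank ∂_1 = 16 − 14 = 2, and the invariant factors of ∂_1 are all 1, so H_0 ≅ Z^2.
  H_1: rank ker ∂_1 − rank ∂_2 = (30 − 14) − 12 = 4, and ∂_2 has invariant factor 2 > 1, so H_1 ≅ Z^4 ⊕ Z/2Z.
  H_2: rank ker ∂_2 − rank ∂_3 = (12 − 12) − 0 = 0, and there is no ∂_3, so H_2 ≅ 0.

As a check, the Euler characteristic is 16 − 30 + 12 = -2, which agrees with 2 − 4 + 0 = -2.

H_0 = Z^2,  H_1 = Z^4 ⊕ Z/2Z,  H_2 = 0.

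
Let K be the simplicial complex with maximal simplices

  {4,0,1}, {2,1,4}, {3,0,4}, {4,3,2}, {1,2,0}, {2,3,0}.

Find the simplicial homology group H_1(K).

Order the vertices as 0 < 1 < 2 < 3 < 4. Listing each simplex with vertices in this order, K has dimension 2 with simplices:

  0-simplices (5): [0], [1], [2], [3], [4]
  1-simplices (9): [0,1], [0,2], [0,3], [0,4], [1,2], [1,4], [2,3], [2,4], [3,4]
  2-simplices (6): [0,1,2], [0,1,4], [0,2,3], [0,3,4], [1,2,4], [2,3,4]

so the chain groups are C_0 ≅ Z^5, C_1 ≅ Z^9, C_2 ≅ Z^6.

∂_1: C_1 → C_0 sends each edge [p,q] (with p < q) to q − p.
The resulting 5×9 matrix has rank 4, and its Smith normal form has invariant factors (1,1,1,1).

The boundary map ∂_2: C_2 → C_1 sends each 2-simplex [p,q,r] to [q,r] − [p,r] + [p,q]. For instance
  ∂[1,2,4] = [2,4] − [1,4] + [1,2],
  ∂[0,3,4] = [3,4] − [0,4] + [0,3].
This gives a 9×6 integer matrix of rank 5; reducing to Smith normal form yields diagonal entries (1,1,1,1,1).

From H_k ≅ ker(∂_k) / im(∂_{k+1}) we obtain:

  H_1: rank ker ∂_1 − rank ∂_2 = (9 − 4) − 5 = 0, and the invariant factors of ∂_2 are all 1, so H_1 = 0.

H_1 = 0.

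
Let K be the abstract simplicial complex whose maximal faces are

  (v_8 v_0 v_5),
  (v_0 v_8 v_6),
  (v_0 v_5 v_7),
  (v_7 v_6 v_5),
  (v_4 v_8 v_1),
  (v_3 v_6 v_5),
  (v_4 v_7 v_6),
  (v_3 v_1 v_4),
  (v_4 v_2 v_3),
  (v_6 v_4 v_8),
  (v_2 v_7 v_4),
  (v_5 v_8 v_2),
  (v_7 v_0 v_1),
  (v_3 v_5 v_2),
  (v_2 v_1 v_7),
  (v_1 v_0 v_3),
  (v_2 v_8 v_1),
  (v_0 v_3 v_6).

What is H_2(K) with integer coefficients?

H_2 = 0.

K has 9 vertices, 27 edges, 18 triangles.
rank ∂_2 = 18, rank ∂_3 = 0 ⇒ b_2 = 18 − 18 − 0 = 0. So H_2 ≅ 0.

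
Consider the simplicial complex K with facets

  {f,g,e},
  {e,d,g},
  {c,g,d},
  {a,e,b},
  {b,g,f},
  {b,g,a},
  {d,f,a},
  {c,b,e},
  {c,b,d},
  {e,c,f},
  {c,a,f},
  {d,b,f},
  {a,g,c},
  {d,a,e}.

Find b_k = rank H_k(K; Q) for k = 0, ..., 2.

Fix the vertex order a < b < c < d < e < f < g and write every simplex with vertices in increasing order. Then dim K = 2 and the simplices of K are:

  0-simplices (7): a, b, c, d, e, f, g
  1-simplices (21): ab, ac, ad, ae, af, ag, bc, bd, be, bf, bg, cd, ce, cf, cg, de, df, dg, ef, eg, fg
  2-simplices (14): abe, abg, acf, acg, ade, adf, bcd, bce, bdf, bfg, cdg, cef, deg, efg

Hence C_0 ≅ Z^7, C_1 ≅ Z^21, C_2 ≅ Z^14.

The boundary map ∂_1: C_1 → C_0 maps an edge to its endpoints' difference, ∂[p,q] = q − p.
The resulting 7×21 matrix has rank 6, and its Smith normal form has invariant factors (1,1,1,1,1,1).

Boundary ∂_2: C_2 → C_1 maps a triangle to the signed sum of its edges. For instance
  ∂acf = cf − af + ac,
  ∂abg = bg − ag + ab.
The 21×14 boundary matrix has rank 13 and Smith normal form diag(1,1,1,1,1,1,1,1,1,1,1,1,1).

Reading off H_k = ker ∂_k / im ∂_{k+1}:

  H_0: rank C_0 − rank ∂_1 = 7 − 6 = 1, and the invariant factors of ∂_1 are all 1, so H_0 = Z.
  H_1: rank ker ∂_1 − rank ∂_2 = (21 − 6) − 13 = 2, and the invariant factors of ∂_2 are all 1, so H_1 = Z^2.
  H_2: rank ker ∂_2 − rank ∂_3 = (14 − 13) − 0 = 1, and there is no ∂_3, so H_2 = Z.

As a check, the Euler characteristic is 7 − 21 + 14 = 0, which agrees with 1 − 2 + 1 = 0.
(K is a triangulation of the torus T^2.)

Hence the Betti numbers are b_0 = 1, b_1 = 2, b_2 = 1.

b_0 = 1, b_1 = 2, b_2 = 1.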